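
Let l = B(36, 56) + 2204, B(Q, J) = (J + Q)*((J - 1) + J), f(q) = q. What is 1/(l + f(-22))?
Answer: 1/12394 ≈ 8.0684e-5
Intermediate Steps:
B(Q, J) = (-1 + 2*J)*(J + Q) (B(Q, J) = (J + Q)*((-1 + J) + J) = (J + Q)*(-1 + 2*J) = (-1 + 2*J)*(J + Q))
l = 12416 (l = (-1*56 - 1*36 + 2*56² + 2*56*36) + 2204 = (-56 - 36 + 2*3136 + 4032) + 2204 = (-56 - 36 + 6272 + 4032) + 2204 = 10212 + 2204 = 12416)
1/(l + f(-22)) = 1/(12416 - 22) = 1/12394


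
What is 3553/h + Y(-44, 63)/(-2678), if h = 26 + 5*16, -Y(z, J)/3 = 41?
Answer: 2381993/70967 ≈ 33.565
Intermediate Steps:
Y(z, J) = -123 (Y(z, J) = -3*41 = -123)
h = 106 (h = 26 + 80 = 106)
3553/h + Y(-44, 63)/(-2678) = 3553/106 - 123/(-2678) = 3553*(1/106) - 123*(-1/2678) = 3553/106 + 123/2678 = 2381993/70967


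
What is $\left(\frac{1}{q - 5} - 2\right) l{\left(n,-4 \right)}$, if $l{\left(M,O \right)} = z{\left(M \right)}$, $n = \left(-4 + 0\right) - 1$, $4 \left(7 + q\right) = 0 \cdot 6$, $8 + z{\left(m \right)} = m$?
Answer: $\frac{325}{12} \approx 27.083$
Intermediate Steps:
$z{\left(m \right)} = -8 + m$
$q = -7$ ($q = -7 + \frac{0 \cdot 6}{4} = -7 + \frac{1}{4} \cdot 0 = -7 + 0 = -7$)
$n = -5$ ($n = -4 - 1 = -5$)
$l{\left(M,O \right)} = -8 + M$
$\left(\frac{1}{q - 5} - 2\right) l{\left(n,-4 \right)} = \left(\frac{1}{-7 - 5} - 2\right) \left(-8 - 5\right) = \left(\frac{1}{-12} - 2\right) \left(-13\right) = \left(- \frac{1}{12} - 2\right) \left(-13\right) = \left(- \frac{25}{12}\right) \left(-13\right) = \frac{325}{12}$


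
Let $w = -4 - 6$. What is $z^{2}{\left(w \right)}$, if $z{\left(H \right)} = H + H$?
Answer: $400$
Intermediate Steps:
$w = -10$ ($w = -4 - 6 = -10$)
$z{\left(H \right)} = 2 H$
$z^{2}{\left(w \right)} = \left(2 \left(-10\right)\right)^{2} = \left(-20\right)^{2} = 400$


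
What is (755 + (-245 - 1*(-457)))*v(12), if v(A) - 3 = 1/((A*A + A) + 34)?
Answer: 552157/190 ≈ 2906.1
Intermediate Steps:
v(A) = 3 + 1/(34 + A + A²) (v(A) = 3 + 1/((A*A + A) + 34) = 3 + 1/((A² + A) + 34) = 3 + 1/((A + A²) + 34) = 3 + 1/(34 + A + A²))
(755 + (-245 - 1*(-457)))*v(12) = (755 + (-245 - 1*(-457)))*((103 + 3*12 + 3*12²)/(34 + 12 + 12²)) = (755 + (-245 + 457))*((103 + 36 + 3*144)/(34 + 12 + 144)) = (755 + 212)*((103 + 36 + 432)/190) = 967*((1/190)*571) = 967*(571/190) = 552157/190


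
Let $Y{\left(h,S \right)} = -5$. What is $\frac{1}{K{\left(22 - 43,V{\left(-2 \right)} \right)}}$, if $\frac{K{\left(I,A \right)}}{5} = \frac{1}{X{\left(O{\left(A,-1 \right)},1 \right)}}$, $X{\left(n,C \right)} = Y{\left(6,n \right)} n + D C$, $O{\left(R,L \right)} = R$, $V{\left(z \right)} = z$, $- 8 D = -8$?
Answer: $\frac{11}{5} \approx 2.2$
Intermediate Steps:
$D = 1$ ($D = \left(- \frac{1}{8}\right) \left(-8\right) = 1$)
$X{\left(n,C \right)} = C - 5 n$ ($X{\left(n,C \right)} = - 5 n + 1 C = - 5 n + C = C - 5 n$)
$K{\left(I,A \right)} = \frac{5}{1 - 5 A}$
$\frac{1}{K{\left(22 - 43,V{\left(-2 \right)} \right)}} = \frac{1}{5 \frac{1}{1 - -10}} = \frac{1}{5 \frac{1}{1 + 10}} = \frac{1}{5 \cdot \frac{1}{11}} = \frac{1}{\frac{5}{11}} = \frac{11}{5}$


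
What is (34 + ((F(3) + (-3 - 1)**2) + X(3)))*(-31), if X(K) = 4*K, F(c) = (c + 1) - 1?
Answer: -2015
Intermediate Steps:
F(c) = c (F(c) = (1 + c) - 1 = c)
(34 + ((F(3) + (-3 - 1)**2) + X(3)))*(-31) = (34 + ((3 + (-3 - 1)**2) + 4*3))*(-31) = (34 + ((3 + (-4)**2) + 12))*(-31) = (34 + ((3 + 16) + 12))*(-31) = (34 + (19 + 12))*(-31) = (34 + 31)*(-31) = 65*(-31) = -2015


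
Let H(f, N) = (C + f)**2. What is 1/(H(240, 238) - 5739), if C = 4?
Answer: 1/53797 ≈ 1.8588e-5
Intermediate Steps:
H(f, N) = (4 + f)**2
1/(H(240, 238) - 5739) = 1/((4 + 240)**2 - 5739) = 1/(244**2 - 5739) = 1/(59536 - 5739) = 1/53797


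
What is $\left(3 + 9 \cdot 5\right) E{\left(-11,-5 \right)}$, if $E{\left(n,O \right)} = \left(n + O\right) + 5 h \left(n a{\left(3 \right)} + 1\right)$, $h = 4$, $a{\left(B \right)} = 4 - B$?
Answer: $-10368$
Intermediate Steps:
$E{\left(n,O \right)} = 20 + O + 21 n$ ($E{\left(n,O \right)} = \left(n + O\right) + 5 \cdot 4 \left(n \left(4 - 3\right) + 1\right) = \left(O + n\right) + 20 \left(n \left(4 - 3\right) + 1\right) = \left(O + n\right) + 20 \left(n 1 + 1\right) = \left(O + n\right) + 20 \left(n + 1\right) = \left(O + n\right) + 20 \left(1 + n\right) = \left(O + n\right) + \left(20 + 20 n\right) = 20 + O + 21 n$)
$\left(3 + 9 \cdot 5\right) E{\left(-11,-5 \right)} = \left(3 + 9 \cdot 5\right) \left(20 - 5 + 21 \left(-11\right)\right) = \left(3 + 45\right) \left(20 - 5 - 231\right) = 48 \left(-216\right) = -10368$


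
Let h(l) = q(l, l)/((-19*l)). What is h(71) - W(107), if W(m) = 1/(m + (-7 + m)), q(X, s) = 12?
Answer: -3833/279243 ≈ -0.013726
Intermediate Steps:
h(l) = -12/(19*l) (h(l) = 12/((-19*l)) = 12*(-1/(19*l)) = -12/(19*l))
W(m) = 1/(-7 + 2*m)
h(71) - W(107) = -12/19/71 - 1/(-7 + 2*107) = -12/19*1/71 - 1/(-7 + 214) = -12/1349 - 1/207 = -3833/279243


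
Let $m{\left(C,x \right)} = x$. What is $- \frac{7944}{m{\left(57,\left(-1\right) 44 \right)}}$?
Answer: $\frac{1986}{11} \approx 180.55$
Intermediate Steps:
$- \frac{7944}{m{\left(57,\left(-1\right) 44 \right)}} = - \frac{7944}{\left(-1\right) 44} = - \frac{7944}{-44} = \left(-7944\right) \left(- \frac{1}{44}\right) = \frac{1986}{11}$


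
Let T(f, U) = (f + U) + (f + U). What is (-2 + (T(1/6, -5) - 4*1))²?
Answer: 2209/9 ≈ 245.44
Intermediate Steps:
T(f, U) = 2*U + 2*f (T(f, U) = (U + f) + (U + f) = 2*U + 2*f)
(-2 + (T(1/6, -5) - 4*1))² = (-2 + ((2*(-5) + 2/6) - 4*1))² = (-2 + ((-10 + 2*(⅙)) - 4))² = (-2 + ((-10 + ⅓) - 4))² = (-2 + (-29/3 - 4))² = (-2 - 41/3)² = (-47/3)² = 2209/9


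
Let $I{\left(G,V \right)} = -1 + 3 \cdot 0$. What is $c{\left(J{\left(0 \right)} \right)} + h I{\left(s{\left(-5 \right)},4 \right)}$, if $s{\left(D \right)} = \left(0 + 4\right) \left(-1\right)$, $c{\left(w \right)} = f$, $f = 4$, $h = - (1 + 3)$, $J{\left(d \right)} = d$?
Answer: $8$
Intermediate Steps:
$h = -4$ ($h = \left(-1\right) 4 = -4$)
$c{\left(w \right)} = 4$
$s{\left(D \right)} = -4$ ($s{\left(D \right)} = 4 \left(-1\right) = -4$)
$I{\left(G,V \right)} = -1$ ($I{\left(G,V \right)} = -1 + 0 = -1$)
$c{\left(J{\left(0 \right)} \right)} + h I{\left(s{\left(-5 \right)},4 \right)} = 4 - -4 = 4 + 4 = 8$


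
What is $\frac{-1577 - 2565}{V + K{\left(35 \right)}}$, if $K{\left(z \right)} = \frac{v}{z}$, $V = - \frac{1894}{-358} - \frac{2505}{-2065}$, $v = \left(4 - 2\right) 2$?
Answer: $- \frac{765514085}{1223097} \approx -625.88$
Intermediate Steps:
$v = 4$ ($v = 2 \cdot 2 = 4$)
$V = \frac{480790}{73927}$ ($V = \left(-1894\right) \left(- \frac{1}{358}\right) - - \frac{501}{413} = \frac{947}{179} + \frac{501}{413} = \frac{480790}{73927} \approx 6.5036$)
$K{\left(z \right)} = \frac{4}{z}$
$\frac{-1577 - 2565}{V + K{\left(35 \right)}} = \frac{-1577 - 2565}{\frac{480790}{73927} + \frac{4}{35}} = - \frac{4142}{\frac{480790}{73927} + 4 \cdot \frac{1}{35}} = - \frac{4142}{\frac{480790}{73927} + \frac{4}{35}} = - \frac{4142}{\frac{2446194}{369635}} = \left(-4142\right) \frac{369635}{2446194} = - \frac{765514085}{1223097}$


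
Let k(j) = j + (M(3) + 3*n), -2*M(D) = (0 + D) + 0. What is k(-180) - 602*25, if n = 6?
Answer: -30427/2 ≈ -15214.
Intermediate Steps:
M(D) = -D/2 (M(D) = -((0 + D) + 0)/2 = -(D + 0)/2 = -D/2)
k(j) = 33/2 + j (k(j) = j + (-½*3 + 3*6) = j + (-3/2 + 18) = j + 33/2 = 33/2 + j)
k(-180) - 602*25 = (33/2 - 180) - 602*25 = -327/2 - 1*15050 = -327/2 - 15050 = -30427/2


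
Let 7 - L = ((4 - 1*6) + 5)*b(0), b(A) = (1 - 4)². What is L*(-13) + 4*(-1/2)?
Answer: 258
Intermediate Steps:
b(A) = 9 (b(A) = (-3)² = 9)
L = -20 (L = 7 - ((4 - 1*6) + 5)*9 = 7 - ((4 - 6) + 5)*9 = 7 - (-2 + 5)*9 = 7 - 3*9 = 7 - 1*27 = 7 - 27 = -20)
L*(-13) + 4*(-1/2) = -20*(-13) + 4*(-1/2) = 260 + 4*(-1*½) = 260 + 4*(-½) = 260 - 2 = 258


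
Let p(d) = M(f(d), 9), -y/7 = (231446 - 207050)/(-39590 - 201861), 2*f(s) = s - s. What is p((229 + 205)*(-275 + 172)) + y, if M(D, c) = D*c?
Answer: 24396/34493 ≈ 0.70727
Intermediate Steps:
f(s) = 0 (f(s) = (s - s)/2 = (1/2)*0 = 0)
y = 24396/34493 (y = -7*(231446 - 207050)/(-39590 - 201861) = -170772/(-241451) = -170772*(-1)/241451 = -7*(-24396/241451) = 24396/34493 ≈ 0.70727)
p(d) = 0 (p(d) = 0*9 = 0)
p((229 + 205)*(-275 + 172)) + y = 0 + 24396/34493 = 24396/34493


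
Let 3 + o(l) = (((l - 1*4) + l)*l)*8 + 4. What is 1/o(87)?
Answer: 1/118321 ≈ 8.4516e-6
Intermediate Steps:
o(l) = 1 + 8*l*(-4 + 2*l) (o(l) = -3 + ((((l - 1*4) + l)*l)*8 + 4) = -3 + ((((l - 4) + l)*l)*8 + 4) = -3 + ((((-4 + l) + l)*l)*8 + 4) = -3 + (((-4 + 2*l)*l)*8 + 4) = -3 + ((l*(-4 + 2*l))*8 + 4) = -3 + (8*l*(-4 + 2*l) + 4) = -3 + (4 + 8*l*(-4 + 2*l)) = 1 + 8*l*(-4 + 2*l))
1/o(87) = 1/(1 - 32*87 + 16*87²) = 1/(1 - 2784 + 16*7569) = 1/(1 - 2784 + 121104) = 1/118321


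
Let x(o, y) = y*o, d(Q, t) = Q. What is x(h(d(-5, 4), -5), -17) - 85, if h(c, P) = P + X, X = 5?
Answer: -85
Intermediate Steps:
h(c, P) = 5 + P (h(c, P) = P + 5 = 5 + P)
x(o, y) = o*y
x(h(d(-5, 4), -5), -17) - 85 = (5 - 5)*(-17) - 85 = 0*(-17) - 85 = 0 - 85 = -85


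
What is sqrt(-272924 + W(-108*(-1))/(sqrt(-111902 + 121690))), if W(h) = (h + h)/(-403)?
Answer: 2*sqrt(-66352878398512511 - 26625807*sqrt(2447))/986141 ≈ 522.42*I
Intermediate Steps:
W(h) = -2*h/403 (W(h) = (2*h)*(-1/403) = -2*h/403)
sqrt(-272924 + W(-108*(-1))/(sqrt(-111902 + 121690))) = sqrt(-272924 + (-(-216)*(-1)/403)/(sqrt(-111902 + 121690))) = sqrt(-272924 + (-2/403*108)/(sqrt(9788))) = sqrt(-272924 - 216*sqrt(2447)/4894/403) = sqrt(-272924 - 108*sqrt(2447)/986141)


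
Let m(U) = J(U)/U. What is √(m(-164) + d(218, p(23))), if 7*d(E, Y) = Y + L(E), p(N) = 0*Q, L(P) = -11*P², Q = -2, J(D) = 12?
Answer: I*√6151370015/287 ≈ 273.28*I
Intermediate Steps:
p(N) = 0 (p(N) = 0*(-2) = 0)
m(U) = 12/U
d(E, Y) = -11*E²/7 + Y/7 (d(E, Y) = (Y - 11*E²)/7 = -11*E²/7 + Y/7)
√(m(-164) + d(218, p(23))) = √(12/(-164) + (-11/7*218² + (⅐)*0)) = √(12*(-1/164) + (-11/7*47524 + 0)) = √(-3/41 + (-522764/7 + 0)) = √(-3/41 - 522764/7) = √(-21433345/287) = I*√6151370015/287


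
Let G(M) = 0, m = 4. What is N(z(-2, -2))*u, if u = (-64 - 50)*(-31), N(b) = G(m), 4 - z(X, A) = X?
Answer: 0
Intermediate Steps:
z(X, A) = 4 - X
N(b) = 0
u = 3534 (u = -114*(-31) = 3534)
N(z(-2, -2))*u = 0*3534 = 0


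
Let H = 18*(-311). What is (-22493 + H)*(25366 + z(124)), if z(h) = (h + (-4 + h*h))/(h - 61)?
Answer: -6475192202/9 ≈ -7.1947e+8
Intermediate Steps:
H = -5598
z(h) = (-4 + h + h²)/(-61 + h) (z(h) = (h + (-4 + h²))/(-61 + h) = (-4 + h + h²)/(-61 + h))
(-22493 + H)*(25366 + z(124)) = (-22493 - 5598)*(25366 + (-4 + 124 + 124²)/(-61 + 124)) = -28091*(25366 + (-4 + 124 + 15376)/63) = -28091*(25366 + (1/63)*15496) = -28091*(25366 + 15496/63) = -28091*1613554/63 = -6475192202/9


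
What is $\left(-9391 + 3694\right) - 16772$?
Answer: $-22469$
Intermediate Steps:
$\left(-9391 + 3694\right) - 16772 = -5697 - 16772 = -22469$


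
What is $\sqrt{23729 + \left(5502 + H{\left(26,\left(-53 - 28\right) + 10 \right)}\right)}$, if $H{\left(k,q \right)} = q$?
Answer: $54 \sqrt{10} \approx 170.76$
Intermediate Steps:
$\sqrt{23729 + \left(5502 + H{\left(26,\left(-53 - 28\right) + 10 \right)}\right)} = \sqrt{23729 + \left(5502 + \left(\left(-53 - 28\right) + 10\right)\right)} = \sqrt{23729 + \left(5502 + \left(-81 + 10\right)\right)} = \sqrt{23729 + \left(5502 - 71\right)} = \sqrt{23729 + 5431} = \sqrt{29160} = 54 \sqrt{10}$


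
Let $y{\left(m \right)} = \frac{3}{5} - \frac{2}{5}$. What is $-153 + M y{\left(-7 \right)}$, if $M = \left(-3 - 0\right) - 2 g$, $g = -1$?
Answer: $- \frac{766}{5} \approx -153.2$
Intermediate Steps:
$y{\left(m \right)} = \frac{1}{5}$ ($y{\left(m \right)} = 3 \cdot \frac{1}{5} - \frac{2}{5} = \frac{3}{5} - \frac{2}{5} = \frac{1}{5}$)
$M = -1$ ($M = \left(-3 - 0\right) - -2 = \left(-3 + 0\right) + 2 = -3 + 2 = -1$)
$-153 + M y{\left(-7 \right)} = -153 - \frac{1}{5} = - \frac{766}{5}$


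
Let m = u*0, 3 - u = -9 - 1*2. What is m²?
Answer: 0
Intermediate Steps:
u = 14 (u = 3 - (-9 - 1*2) = 3 - (-9 - 2) = 3 - 1*(-11) = 3 + 11 = 14)
m = 0 (m = 14*0 = 0)
m² = 0² = 0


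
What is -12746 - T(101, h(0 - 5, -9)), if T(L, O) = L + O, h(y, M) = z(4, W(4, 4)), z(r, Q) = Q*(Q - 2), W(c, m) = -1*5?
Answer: -12882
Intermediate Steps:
W(c, m) = -5
z(r, Q) = Q*(-2 + Q)
h(y, M) = 35 (h(y, M) = -5*(-2 - 5) = -5*(-7) = 35)
-12746 - T(101, h(0 - 5, -9)) = -12746 - (101 + 35) = -12746 - 1*136 = -12746 - 136 = -12882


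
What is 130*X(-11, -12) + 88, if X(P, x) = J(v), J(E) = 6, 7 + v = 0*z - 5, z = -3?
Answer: 868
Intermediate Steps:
v = -12 (v = -7 + (0*(-3) - 5) = -7 + (0 - 5) = -7 - 5 = -12)
X(P, x) = 6
130*X(-11, -12) + 88 = 130*6 + 88 = 780 + 88 = 868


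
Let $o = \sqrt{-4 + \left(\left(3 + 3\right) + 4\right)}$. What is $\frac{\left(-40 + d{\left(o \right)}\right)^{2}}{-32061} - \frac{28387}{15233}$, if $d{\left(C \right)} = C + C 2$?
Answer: $- \frac{935310989}{488385213} + \frac{80 \sqrt{6}}{10687} \approx -1.8968$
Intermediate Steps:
$o = \sqrt{6}$ ($o = \sqrt{-4 + \left(6 + 4\right)} = \sqrt{-4 + 10} = \sqrt{6} \approx 2.4495$)
$d{\left(C \right)} = 3 C$ ($d{\left(C \right)} = C + 2 C = 3 C$)
$\frac{\left(-40 + d{\left(o \right)}\right)^{2}}{-32061} - \frac{28387}{15233} = \frac{\left(-40 + 3 \sqrt{6}\right)^{2}}{-32061} - \frac{28387}{15233} = \left(-40 + 3 \sqrt{6}\right)^{2} \left(- \frac{1}{32061}\right) - \frac{28387}{15233} = - \frac{\left(-40 + 3 \sqrt{6}\right)^{2}}{32061} - \frac{28387}{15233} = - \frac{28387}{15233} - \frac{\left(-40 + 3 \sqrt{6}\right)^{2}}{32061}$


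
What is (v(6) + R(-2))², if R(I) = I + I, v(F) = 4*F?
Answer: 400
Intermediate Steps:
R(I) = 2*I
(v(6) + R(-2))² = (4*6 + 2*(-2))² = (24 - 4)² = 20² = 400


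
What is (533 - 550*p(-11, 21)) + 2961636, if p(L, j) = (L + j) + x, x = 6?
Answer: 2953369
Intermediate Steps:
p(L, j) = 6 + L + j (p(L, j) = (L + j) + 6 = 6 + L + j)
(533 - 550*p(-11, 21)) + 2961636 = (533 - 550*(6 - 11 + 21)) + 2961636 = (533 - 550*16) + 2961636 = (533 - 8800) + 2961636 = -8267 + 2961636 = 2953369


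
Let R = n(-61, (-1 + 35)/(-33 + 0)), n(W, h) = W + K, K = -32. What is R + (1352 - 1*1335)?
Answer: -76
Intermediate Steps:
n(W, h) = -32 + W (n(W, h) = W - 32 = -32 + W)
R = -93 (R = -32 - 61 = -93)
R + (1352 - 1*1335) = -93 + (1352 - 1*1335) = -93 + (1352 - 1335) = -93 + 17 = -76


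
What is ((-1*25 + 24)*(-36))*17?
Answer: 612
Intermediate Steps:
((-1*25 + 24)*(-36))*17 = ((-25 + 24)*(-36))*17 = -1*(-36)*17 = 36*17 = 612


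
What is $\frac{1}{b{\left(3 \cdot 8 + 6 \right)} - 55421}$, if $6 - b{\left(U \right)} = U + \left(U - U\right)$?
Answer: $- \frac{1}{55445} \approx -1.8036 \cdot 10^{-5}$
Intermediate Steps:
$b{\left(U \right)} = 6 - U$ ($b{\left(U \right)} = 6 - \left(U + \left(U - U\right)\right) = 6 - \left(U + 0\right) = 6 - U$)
$\frac{1}{b{\left(3 \cdot 8 + 6 \right)} - 55421} = \frac{1}{\left(6 - \left(3 \cdot 8 + 6\right)\right) - 55421} = \frac{1}{\left(6 - \left(24 + 6\right)\right) - 55421} = \frac{1}{\left(6 - 30\right) - 55421} = \frac{1}{-24 - 55421} = \frac{1}{-55445} = - \frac{1}{55445}$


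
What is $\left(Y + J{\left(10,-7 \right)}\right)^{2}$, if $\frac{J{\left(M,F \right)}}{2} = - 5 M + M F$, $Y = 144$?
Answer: $9216$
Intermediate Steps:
$J{\left(M,F \right)} = - 10 M + 2 F M$ ($J{\left(M,F \right)} = 2 \left(- 5 M + M F\right) = 2 \left(- 5 M + F M\right) = - 10 M + 2 F M$)
$\left(Y + J{\left(10,-7 \right)}\right)^{2} = \left(144 + 2 \cdot 10 \left(-5 - 7\right)\right)^{2} = \left(144 + 2 \cdot 10 \left(-12\right)\right)^{2} = \left(144 - 240\right)^{2} = \left(-96\right)^{2} = 9216$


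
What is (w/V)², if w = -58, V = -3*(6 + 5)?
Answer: 3364/1089 ≈ 3.0891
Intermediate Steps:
V = -33 (V = -3*11 = -33)
(w/V)² = (-58/(-33))² = (-58*(-1/33))² = (58/33)² = 3364/1089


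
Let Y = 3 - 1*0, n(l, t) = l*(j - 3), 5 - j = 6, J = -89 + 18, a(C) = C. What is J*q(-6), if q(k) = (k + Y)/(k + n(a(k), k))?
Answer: 71/6 ≈ 11.833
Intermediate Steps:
J = -71
j = -1 (j = 5 - 1*6 = 5 - 6 = -1)
n(l, t) = -4*l (n(l, t) = l*(-1 - 3) = l*(-4) = -4*l)
Y = 3 (Y = 3 + 0 = 3)
q(k) = -(3 + k)/(3*k) (q(k) = (k + 3)/(k - 4*k) = (3 + k)/((-3*k)) = (3 + k)*(-1/(3*k)) = -(3 + k)/(3*k))
J*q(-6) = -71*(-3 - 1*(-6))/(3*(-6)) = -71*(-1)*(-3 + 6)/(3*6) = -71*(-1)*3/(3*6) = -71*(-1/6) = 71/6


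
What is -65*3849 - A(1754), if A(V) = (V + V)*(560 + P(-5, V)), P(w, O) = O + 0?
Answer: -8367697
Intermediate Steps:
P(w, O) = O
A(V) = 2*V*(560 + V) (A(V) = (V + V)*(560 + V) = (2*V)*(560 + V) = 2*V*(560 + V))
-65*3849 - A(1754) = -65*3849 - 2*1754*(560 + 1754) = -250185 - 2*1754*2314 = -250185 - 1*8117512 = -250185 - 8117512 = -8367697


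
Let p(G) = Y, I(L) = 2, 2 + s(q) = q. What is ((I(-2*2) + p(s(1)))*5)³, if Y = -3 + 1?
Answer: 0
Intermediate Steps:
s(q) = -2 + q
Y = -2
p(G) = -2
((I(-2*2) + p(s(1)))*5)³ = ((2 - 2)*5)³ = (0*5)³ = 0³ = 0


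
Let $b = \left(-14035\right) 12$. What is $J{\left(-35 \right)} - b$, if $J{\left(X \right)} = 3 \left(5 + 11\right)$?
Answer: $168468$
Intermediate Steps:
$J{\left(X \right)} = 48$ ($J{\left(X \right)} = 3 \cdot 16 = 48$)
$b = -168420$
$J{\left(-35 \right)} - b = 48 - -168420 = 48 + 168420 = 168468$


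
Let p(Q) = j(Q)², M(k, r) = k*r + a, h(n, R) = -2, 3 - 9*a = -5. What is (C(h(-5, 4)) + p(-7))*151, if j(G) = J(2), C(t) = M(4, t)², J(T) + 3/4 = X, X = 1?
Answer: 9908167/1296 ≈ 7645.2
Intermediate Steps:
a = 8/9 (a = ⅓ - ⅑*(-5) = ⅓ + 5/9 = 8/9 ≈ 0.88889)
M(k, r) = 8/9 + k*r (M(k, r) = k*r + 8/9 = 8/9 + k*r)
J(T) = ¼ (J(T) = -¾ + 1 = ¼)
C(t) = (8/9 + 4*t)²
j(G) = ¼
p(Q) = 1/16 (p(Q) = (¼)² = 1/16)
(C(h(-5, 4)) + p(-7))*151 = (16*(2 + 9*(-2))²/81 + 1/16)*151 = (16*(2 - 18)²/81 + 1/16)*151 = ((16/81)*(-16)² + 1/16)*151 = ((16/81)*256 + 1/16)*151 = (4096/81 + 1/16)*151 = (65617/1296)*151 = 9908167/1296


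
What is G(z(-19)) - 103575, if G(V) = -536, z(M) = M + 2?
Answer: -104111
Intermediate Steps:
z(M) = 2 + M
G(z(-19)) - 103575 = -536 - 103575 = -104111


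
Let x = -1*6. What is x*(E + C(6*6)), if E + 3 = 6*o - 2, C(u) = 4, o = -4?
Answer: 150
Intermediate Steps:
x = -6
E = -29 (E = -3 + (6*(-4) - 2) = -3 + (-24 - 2) = -3 - 26 = -29)
x*(E + C(6*6)) = -6*(-29 + 4) = -6*(-25) = 150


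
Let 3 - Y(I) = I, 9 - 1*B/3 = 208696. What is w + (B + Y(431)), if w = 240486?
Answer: -386003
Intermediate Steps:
B = -626061 (B = 27 - 3*208696 = 27 - 626088 = -626061)
Y(I) = 3 - I
w + (B + Y(431)) = 240486 + (-626061 + (3 - 1*431)) = 240486 + (-626061 + (3 - 431)) = 240486 + (-626061 - 428) = 240486 - 626489 = -386003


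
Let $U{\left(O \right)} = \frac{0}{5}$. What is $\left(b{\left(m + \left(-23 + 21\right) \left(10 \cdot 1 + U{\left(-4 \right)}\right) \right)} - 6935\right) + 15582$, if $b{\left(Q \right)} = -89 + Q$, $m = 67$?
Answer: $8605$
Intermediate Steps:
$U{\left(O \right)} = 0$ ($U{\left(O \right)} = 0 \cdot \frac{1}{5} = 0$)
$\left(b{\left(m + \left(-23 + 21\right) \left(10 \cdot 1 + U{\left(-4 \right)}\right) \right)} - 6935\right) + 15582 = \left(\left(-89 + \left(67 + \left(-23 + 21\right) \left(10 \cdot 1 + 0\right)\right)\right) - 6935\right) + 15582 = \left(\left(-89 + \left(67 - 2 \left(10 + 0\right)\right)\right) - 6935\right) + 15582 = \left(\left(-89 + \left(67 - 20\right)\right) - 6935\right) + 15582 = \left(\left(-89 + 47\right) - 6935\right) + 15582 = \left(-42 - 6935\right) + 15582 = -6977 + 15582 = 8605$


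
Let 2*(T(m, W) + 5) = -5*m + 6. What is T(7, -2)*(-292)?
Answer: 5694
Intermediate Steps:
T(m, W) = -2 - 5*m/2 (T(m, W) = -5 + (-5*m + 6)/2 = -5 + (6 - 5*m)/2 = -5 + (3 - 5*m/2) = -2 - 5*m/2)
T(7, -2)*(-292) = (-2 - 5/2*7)*(-292) = (-2 - 35/2)*(-292) = -39/2*(-292) = 5694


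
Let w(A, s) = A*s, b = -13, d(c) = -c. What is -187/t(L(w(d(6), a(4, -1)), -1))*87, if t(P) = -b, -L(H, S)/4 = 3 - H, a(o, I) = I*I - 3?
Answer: -16269/13 ≈ -1251.5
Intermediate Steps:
a(o, I) = -3 + I**2 (a(o, I) = I**2 - 3 = -3 + I**2)
L(H, S) = -12 + 4*H (L(H, S) = -4*(3 - H) = -12 + 4*H)
t(P) = 13 (t(P) = -1*(-13) = 13)
-187/t(L(w(d(6), a(4, -1)), -1))*87 = -187/13*87 = -16269/13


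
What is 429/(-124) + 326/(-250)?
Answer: -73837/15500 ≈ -4.7637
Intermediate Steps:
429/(-124) + 326/(-250) = 429*(-1/124) + 326*(-1/250) = -429/124 - 163/125 = -73837/15500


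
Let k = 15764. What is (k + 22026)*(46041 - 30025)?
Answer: 605244640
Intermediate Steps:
(k + 22026)*(46041 - 30025) = (15764 + 22026)*(46041 - 30025) = 37790*16016 = 605244640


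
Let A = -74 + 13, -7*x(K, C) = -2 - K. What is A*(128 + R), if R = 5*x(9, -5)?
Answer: -58011/7 ≈ -8287.3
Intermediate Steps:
x(K, C) = 2/7 + K/7 (x(K, C) = -(-2 - K)/7 = 2/7 + K/7)
A = -61
R = 55/7 (R = 5*(2/7 + (1/7)*9) = 5*(2/7 + 9/7) = 5*(11/7) = 55/7 ≈ 7.8571)
A*(128 + R) = -61*(128 + 55/7) = -61*951/7 = -58011/7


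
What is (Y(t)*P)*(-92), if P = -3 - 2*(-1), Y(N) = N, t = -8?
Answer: -736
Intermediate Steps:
P = -1 (P = -3 + 2 = -1)
(Y(t)*P)*(-92) = -8*(-1)*(-92) = 8*(-92) = -736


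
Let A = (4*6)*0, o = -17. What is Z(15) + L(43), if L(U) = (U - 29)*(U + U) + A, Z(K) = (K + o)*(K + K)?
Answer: 1144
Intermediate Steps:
Z(K) = 2*K*(-17 + K) (Z(K) = (K - 17)*(K + K) = (-17 + K)*(2*K) = 2*K*(-17 + K))
A = 0 (A = 24*0 = 0)
L(U) = 2*U*(-29 + U) (L(U) = (U - 29)*(U + U) + 0 = (-29 + U)*(2*U) + 0 = 2*U*(-29 + U) + 0 = 2*U*(-29 + U))
Z(15) + L(43) = 2*15*(-17 + 15) + 2*43*(-29 + 43) = 2*15*(-2) + 2*43*14 = -60 + 1204 = 1144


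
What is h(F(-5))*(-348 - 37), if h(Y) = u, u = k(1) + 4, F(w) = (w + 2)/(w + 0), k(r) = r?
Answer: -1925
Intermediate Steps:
F(w) = (2 + w)/w
u = 5 (u = 1 + 4 = 5)
h(Y) = 5
h(F(-5))*(-348 - 37) = 5*(-348 - 37) = 5*(-385) = -1925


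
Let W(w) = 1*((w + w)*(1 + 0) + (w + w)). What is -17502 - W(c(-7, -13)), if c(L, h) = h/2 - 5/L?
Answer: -122352/7 ≈ -17479.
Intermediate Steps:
c(L, h) = h/2 - 5/L (c(L, h) = h*(½) - 5/L = h/2 - 5/L)
W(w) = 4*w (W(w) = 1*((2*w)*1 + 2*w) = 1*(2*w + 2*w) = 1*(4*w) = 4*w)
-17502 - W(c(-7, -13)) = -17502 - 4*((½)*(-13) - 5/(-7)) = -17502 - 4*(-13/2 - 5*(-⅐)) = -17502 - 4*(-13/2 + 5/7) = -17502 - 4*(-81)/14 = -17502 - 1*(-162/7) = -17502 + 162/7 = -122352/7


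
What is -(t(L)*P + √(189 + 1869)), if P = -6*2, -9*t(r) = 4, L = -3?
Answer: -16/3 - 7*√42 ≈ -50.698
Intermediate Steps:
t(r) = -4/9 (t(r) = -⅑*4 = -4/9)
P = -12
-(t(L)*P + √(189 + 1869)) = -(-4/9*(-12) + √(189 + 1869)) = -(16/3 + √2058) = -(16/3 + 7*√42) = -16/3 - 7*√42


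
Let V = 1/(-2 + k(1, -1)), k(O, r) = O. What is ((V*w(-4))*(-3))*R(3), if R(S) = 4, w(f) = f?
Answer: -48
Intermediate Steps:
V = -1 (V = 1/(-2 + 1) = 1/(-1) = -1)
((V*w(-4))*(-3))*R(3) = (-1*(-4)*(-3))*4 = (4*(-3))*4 = -12*4 = -48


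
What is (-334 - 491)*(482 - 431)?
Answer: -42075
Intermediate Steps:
(-334 - 491)*(482 - 431) = -825*51 = -42075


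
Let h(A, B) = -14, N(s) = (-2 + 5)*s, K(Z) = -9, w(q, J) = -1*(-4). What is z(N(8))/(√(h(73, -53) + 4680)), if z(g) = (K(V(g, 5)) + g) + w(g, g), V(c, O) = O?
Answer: 19*√4666/4666 ≈ 0.27815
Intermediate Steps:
w(q, J) = 4
N(s) = 3*s
z(g) = -5 + g (z(g) = (-9 + g) + 4 = -5 + g)
z(N(8))/(√(h(73, -53) + 4680)) = (-5 + 3*8)/(√(-14 + 4680)) = (-5 + 24)/(√4666) = 19*(√4666/4666) = 19*√4666/4666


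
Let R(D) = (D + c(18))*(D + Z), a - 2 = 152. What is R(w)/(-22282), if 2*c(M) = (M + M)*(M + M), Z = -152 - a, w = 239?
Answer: 59429/22282 ≈ 2.6671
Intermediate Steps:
a = 154 (a = 2 + 152 = 154)
Z = -306 (Z = -152 - 1*154 = -152 - 154 = -306)
c(M) = 2*M**2 (c(M) = ((M + M)*(M + M))/2 = ((2*M)*(2*M))/2 = (4*M**2)/2 = 2*M**2)
R(D) = (-306 + D)*(648 + D) (R(D) = (D + 2*18**2)*(D - 306) = (D + 2*324)*(-306 + D) = (D + 648)*(-306 + D) = (648 + D)*(-306 + D) = (-306 + D)*(648 + D))
R(w)/(-22282) = (-198288 + 239**2 + 342*239)/(-22282) = (-198288 + 57121 + 81738)*(-1/22282) = -59429*(-1/22282) = 59429/22282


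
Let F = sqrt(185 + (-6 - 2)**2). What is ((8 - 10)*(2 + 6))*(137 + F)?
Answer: -2192 - 16*sqrt(249) ≈ -2444.5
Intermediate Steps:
F = sqrt(249) (F = sqrt(185 + (-8)**2) = sqrt(185 + 64) = sqrt(249) ≈ 15.780)
((8 - 10)*(2 + 6))*(137 + F) = ((8 - 10)*(2 + 6))*(137 + sqrt(249)) = (-2*8)*(137 + sqrt(249)) = -16*(137 + sqrt(249)) = -2192 - 16*sqrt(249)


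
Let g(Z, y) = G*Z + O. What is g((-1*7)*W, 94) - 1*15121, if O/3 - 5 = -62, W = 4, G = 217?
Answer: -21368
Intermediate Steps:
O = -171 (O = 15 + 3*(-62) = 15 - 186 = -171)
g(Z, y) = -171 + 217*Z (g(Z, y) = 217*Z - 171 = -171 + 217*Z)
g((-1*7)*W, 94) - 1*15121 = (-171 + 217*(-1*7*4)) - 1*15121 = (-171 + 217*(-7*4)) - 15121 = (-171 + 217*(-28)) - 15121 = (-171 - 6076) - 15121 = -6247 - 15121 = -21368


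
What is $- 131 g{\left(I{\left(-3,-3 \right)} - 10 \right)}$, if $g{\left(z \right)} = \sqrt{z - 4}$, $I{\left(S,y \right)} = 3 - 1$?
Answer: $- 262 i \sqrt{3} \approx - 453.8 i$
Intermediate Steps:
$I{\left(S,y \right)} = 2$
$g{\left(z \right)} = \sqrt{-4 + z}$
$- 131 g{\left(I{\left(-3,-3 \right)} - 10 \right)} = - 131 \sqrt{-4 + \left(2 - 10\right)} = - 131 \sqrt{-4 - 8} = - 131 \sqrt{-12} = - 131 \cdot 2 i \sqrt{3} = - 262 i \sqrt{3}$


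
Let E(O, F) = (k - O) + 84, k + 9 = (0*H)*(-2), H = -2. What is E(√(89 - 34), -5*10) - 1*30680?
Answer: -30605 - √55 ≈ -30612.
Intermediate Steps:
k = -9 (k = -9 + (0*(-2))*(-2) = -9 + 0*(-2) = -9 + 0 = -9)
E(O, F) = 75 - O (E(O, F) = (-9 - O) + 84 = 75 - O)
E(√(89 - 34), -5*10) - 1*30680 = (75 - √(89 - 34)) - 1*30680 = (75 - √55) - 30680 = -30605 - √55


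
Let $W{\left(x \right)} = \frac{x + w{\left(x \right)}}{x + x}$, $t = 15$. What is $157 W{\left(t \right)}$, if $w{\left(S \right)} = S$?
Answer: $157$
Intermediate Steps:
$W{\left(x \right)} = 1$ ($W{\left(x \right)} = \frac{x + x}{x + x} = \frac{2 x}{2 x} = 2 x \frac{1}{2 x} = 1$)
$157 W{\left(t \right)} = 157 \cdot 1 = 157$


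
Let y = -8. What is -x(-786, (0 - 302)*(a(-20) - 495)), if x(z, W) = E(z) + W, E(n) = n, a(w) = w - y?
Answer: -152328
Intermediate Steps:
a(w) = 8 + w (a(w) = w - 1*(-8) = w + 8 = 8 + w)
x(z, W) = W + z (x(z, W) = z + W = W + z)
-x(-786, (0 - 302)*(a(-20) - 495)) = -((0 - 302)*((8 - 20) - 495) - 786) = -(-302*(-12 - 495) - 786) = -(-302*(-507) - 786) = -(153114 - 786) = -1*152328 = -152328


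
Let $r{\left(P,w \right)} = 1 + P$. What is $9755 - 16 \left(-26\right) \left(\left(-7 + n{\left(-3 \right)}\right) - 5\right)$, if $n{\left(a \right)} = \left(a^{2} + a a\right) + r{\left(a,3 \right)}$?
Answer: $11419$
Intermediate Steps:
$n{\left(a \right)} = 1 + a + 2 a^{2}$ ($n{\left(a \right)} = \left(a^{2} + a a\right) + \left(1 + a\right) = \left(a^{2} + a^{2}\right) + \left(1 + a\right) = 2 a^{2} + \left(1 + a\right) = 1 + a + 2 a^{2}$)
$9755 - 16 \left(-26\right) \left(\left(-7 + n{\left(-3 \right)}\right) - 5\right) = 9755 - 16 \left(-26\right) \left(\left(-7 + \left(1 - 3 + 2 \left(-3\right)^{2}\right)\right) - 5\right) = 9755 - - 416 \left(\left(-7 + \left(1 - 3 + 2 \cdot 9\right)\right) - 5\right) = 9755 - - 416 \left(\left(-7 + \left(1 - 3 + 18\right)\right) - 5\right) = 9755 - - 416 \left(\left(-7 + 16\right) - 5\right) = 9755 - - 416 \left(9 - 5\right) = 9755 - \left(-416\right) 4 = 9755 - -1664 = 9755 + 1664 = 11419$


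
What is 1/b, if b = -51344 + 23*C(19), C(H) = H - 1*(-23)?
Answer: -1/50378 ≈ -1.9850e-5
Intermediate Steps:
C(H) = 23 + H (C(H) = H + 23 = 23 + H)
b = -50378 (b = -51344 + 23*(23 + 19) = -51344 + 23*42 = -51344 + 966 = -50378)
1/b = 1/(-50378) = -1/50378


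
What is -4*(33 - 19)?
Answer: -56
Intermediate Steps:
-4*(33 - 19) = -4*14 = -56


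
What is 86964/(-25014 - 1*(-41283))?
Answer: 28988/5423 ≈ 5.3454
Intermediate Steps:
86964/(-25014 - 1*(-41283)) = 86964/(-25014 + 41283) = 86964/16269 = 86964*(1/16269) = 28988/5423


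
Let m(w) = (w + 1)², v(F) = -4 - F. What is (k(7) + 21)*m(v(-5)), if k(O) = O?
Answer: 112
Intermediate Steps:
m(w) = (1 + w)²
(k(7) + 21)*m(v(-5)) = (7 + 21)*(1 + (-4 - 1*(-5)))² = 28*(1 + (-4 + 5))² = 28*(1 + 1)² = 28*2² = 28*4 = 112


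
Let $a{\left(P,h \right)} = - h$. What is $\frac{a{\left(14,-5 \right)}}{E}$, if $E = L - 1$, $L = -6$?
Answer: $- \frac{5}{7} \approx -0.71429$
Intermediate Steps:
$E = -7$ ($E = -6 - 1 = -7$)
$\frac{a{\left(14,-5 \right)}}{E} = \frac{\left(-1\right) \left(-5\right)}{-7} = 5 \left(- \frac{1}{7}\right) = - \frac{5}{7}$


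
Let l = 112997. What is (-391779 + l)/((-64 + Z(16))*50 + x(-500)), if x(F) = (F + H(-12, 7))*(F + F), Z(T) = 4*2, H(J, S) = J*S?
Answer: -139391/290600 ≈ -0.47967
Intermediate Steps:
Z(T) = 8
x(F) = 2*F*(-84 + F) (x(F) = (F - 12*7)*(F + F) = (F - 84)*(2*F) = (-84 + F)*(2*F) = 2*F*(-84 + F))
(-391779 + l)/((-64 + Z(16))*50 + x(-500)) = (-391779 + 112997)/((-64 + 8)*50 + 2*(-500)*(-84 - 500)) = -278782/(-56*50 + 2*(-500)*(-584)) = -278782/(-2800 + 584000) = -278782/581200 = -278782*1/581200 = -139391/290600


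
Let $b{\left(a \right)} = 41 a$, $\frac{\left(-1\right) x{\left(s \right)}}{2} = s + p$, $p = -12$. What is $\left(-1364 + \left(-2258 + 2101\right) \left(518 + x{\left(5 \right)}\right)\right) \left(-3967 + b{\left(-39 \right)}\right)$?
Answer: $472486608$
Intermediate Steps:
$x{\left(s \right)} = 24 - 2 s$ ($x{\left(s \right)} = - 2 \left(s - 12\right) = - 2 \left(-12 + s\right) = 24 - 2 s$)
$\left(-1364 + \left(-2258 + 2101\right) \left(518 + x{\left(5 \right)}\right)\right) \left(-3967 + b{\left(-39 \right)}\right) = \left(-1364 + \left(-2258 + 2101\right) \left(518 + \left(24 - 10\right)\right)\right) \left(-3967 + 41 \left(-39\right)\right) = \left(-1364 - 157 \left(518 + \left(24 - 10\right)\right)\right) \left(-3967 - 1599\right) = \left(-1364 - 157 \left(518 + 14\right)\right) \left(-5566\right) = \left(-1364 - 83524\right) \left(-5566\right) = \left(-84888\right) \left(-5566\right) = 472486608$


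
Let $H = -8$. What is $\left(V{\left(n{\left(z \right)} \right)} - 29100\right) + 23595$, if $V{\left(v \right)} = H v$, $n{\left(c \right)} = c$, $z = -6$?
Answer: $-5457$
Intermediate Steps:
$V{\left(v \right)} = - 8 v$
$\left(V{\left(n{\left(z \right)} \right)} - 29100\right) + 23595 = \left(\left(-8\right) \left(-6\right) - 29100\right) + 23595 = \left(48 - 29100\right) + 23595 = -29052 + 23595 = -5457$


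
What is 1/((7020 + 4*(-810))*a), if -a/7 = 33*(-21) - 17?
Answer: 1/18786600 ≈ 5.3229e-8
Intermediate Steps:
a = 4970 (a = -7*(33*(-21) - 17) = -7*(-693 - 17) = -7*(-710) = 4970)
1/((7020 + 4*(-810))*a) = 1/((7020 + 4*(-810))*4970) = (1/4970)/(7020 - 3240) = (1/4970)/3780 = (1/3780)*(1/4970) = 1/18786600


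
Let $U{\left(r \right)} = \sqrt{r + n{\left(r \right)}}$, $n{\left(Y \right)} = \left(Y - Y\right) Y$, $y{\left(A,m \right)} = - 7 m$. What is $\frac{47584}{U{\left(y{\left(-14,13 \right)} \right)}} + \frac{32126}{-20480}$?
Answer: $- \frac{16063}{10240} - \frac{47584 i \sqrt{91}}{91} \approx -1.5687 - 4988.2 i$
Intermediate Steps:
$n{\left(Y \right)} = 0$ ($n{\left(Y \right)} = 0 Y = 0$)
$U{\left(r \right)} = \sqrt{r}$ ($U{\left(r \right)} = \sqrt{r + 0} = \sqrt{r}$)
$\frac{47584}{U{\left(y{\left(-14,13 \right)} \right)}} + \frac{32126}{-20480} = \frac{47584}{\sqrt{\left(-7\right) 13}} + \frac{32126}{-20480} = \frac{47584}{\sqrt{-91}} + 32126 \left(- \frac{1}{20480}\right) = \frac{47584}{i \sqrt{91}} - \frac{16063}{10240} = 47584 \left(- \frac{i \sqrt{91}}{91}\right) - \frac{16063}{10240} = - \frac{47584 i \sqrt{91}}{91} - \frac{16063}{10240} = - \frac{16063}{10240} - \frac{47584 i \sqrt{91}}{91}$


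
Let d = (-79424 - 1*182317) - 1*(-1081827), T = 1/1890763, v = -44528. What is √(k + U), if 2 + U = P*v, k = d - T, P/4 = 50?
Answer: I*√589910125935814183/270109 ≈ 2843.5*I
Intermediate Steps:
P = 200 (P = 4*50 = 200)
T = 1/1890763 ≈ 5.2889e-7
d = 820086 (d = (-79424 - 182317) + 1081827 = -261741 + 1081827 = 820086)
k = 1550588265617/1890763 (k = 820086 - 1*1/1890763 = 820086 - 1/1890763 = 1550588265617/1890763 ≈ 8.2009e+5)
U = -8905602 (U = -2 + 200*(-44528) = -2 - 8905600 = -8905602)
√(k + U) = √(1550588265617/1890763 - 8905602) = √(-15287794488709/1890763) = I*√589910125935814183/270109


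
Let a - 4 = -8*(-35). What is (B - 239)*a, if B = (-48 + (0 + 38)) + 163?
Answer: -24424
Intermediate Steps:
a = 284 (a = 4 - 8*(-35) = 4 + 280 = 284)
B = 153 (B = (-48 + 38) + 163 = -10 + 163 = 153)
(B - 239)*a = (153 - 239)*284 = -86*284 = -24424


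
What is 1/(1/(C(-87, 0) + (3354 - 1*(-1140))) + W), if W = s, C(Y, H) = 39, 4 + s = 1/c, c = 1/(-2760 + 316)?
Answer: -4533/11096783 ≈ -0.00040850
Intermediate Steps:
c = -1/2444 (c = 1/(-2444) = -1/2444 ≈ -0.00040917)
s = -2448 (s = -4 + 1/(-1/2444) = -4 - 2444 = -2448)
W = -2448
1/(1/(C(-87, 0) + (3354 - 1*(-1140))) + W) = 1/(1/(39 + (3354 - 1*(-1140))) - 2448) = 1/(1/(39 + (3354 + 1140)) - 2448) = 1/(1/(39 + 4494) - 2448) = 1/(1/4533 - 2448) = 1/(-11096783/4533) = -4533/11096783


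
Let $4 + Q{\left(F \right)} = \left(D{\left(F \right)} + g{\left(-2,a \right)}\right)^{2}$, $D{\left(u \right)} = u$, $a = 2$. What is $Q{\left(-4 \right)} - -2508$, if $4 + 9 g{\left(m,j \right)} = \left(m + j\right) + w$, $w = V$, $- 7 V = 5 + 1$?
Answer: $\frac{10020172}{3969} \approx 2524.6$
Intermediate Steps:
$V = - \frac{6}{7}$ ($V = - \frac{5 + 1}{7} = \left(- \frac{1}{7}\right) 6 = - \frac{6}{7} \approx -0.85714$)
$w = - \frac{6}{7} \approx -0.85714$
$g{\left(m,j \right)} = - \frac{34}{63} + \frac{j}{9} + \frac{m}{9}$ ($g{\left(m,j \right)} = - \frac{4}{9} + \frac{\left(m + j\right) - \frac{6}{7}}{9} = - \frac{4}{9} + \frac{\left(j + m\right) - \frac{6}{7}}{9} = - \frac{4}{9} + \frac{- \frac{6}{7} + j + m}{9} = - \frac{4}{9} + \left(- \frac{2}{21} + \frac{j}{9} + \frac{m}{9}\right) = - \frac{34}{63} + \frac{j}{9} + \frac{m}{9}$)
$Q{\left(F \right)} = -4 + \left(- \frac{34}{63} + F\right)^{2}$ ($Q{\left(F \right)} = -4 + \left(F + \left(- \frac{34}{63} + \frac{1}{9} \cdot 2 + \frac{1}{9} \left(-2\right)\right)\right)^{2} = -4 + \left(F - \frac{34}{63}\right)^{2} = -4 + \left(- \frac{34}{63} + F\right)^{2}$)
$Q{\left(-4 \right)} - -2508 = \left(-4 + \frac{\left(-34 + 63 \left(-4\right)\right)^{2}}{3969}\right) - -2508 = \left(-4 + \frac{\left(-34 - 252\right)^{2}}{3969}\right) + 2508 = \left(-4 + \frac{\left(-286\right)^{2}}{3969}\right) + 2508 = \left(-4 + \frac{1}{3969} \cdot 81796\right) + 2508 = \left(-4 + \frac{81796}{3969}\right) + 2508 = \frac{65920}{3969} + 2508 = \frac{10020172}{3969}$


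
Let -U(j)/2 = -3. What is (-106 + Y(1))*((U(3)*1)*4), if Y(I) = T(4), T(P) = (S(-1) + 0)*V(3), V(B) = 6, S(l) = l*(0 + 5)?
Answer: -3264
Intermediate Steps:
S(l) = 5*l (S(l) = l*5 = 5*l)
U(j) = 6 (U(j) = -2*(-3) = 6)
T(P) = -30 (T(P) = (5*(-1) + 0)*6 = (-5 + 0)*6 = -5*6 = -30)
Y(I) = -30
(-106 + Y(1))*((U(3)*1)*4) = (-106 - 30)*((6*1)*4) = -816*4 = -136*24 = -3264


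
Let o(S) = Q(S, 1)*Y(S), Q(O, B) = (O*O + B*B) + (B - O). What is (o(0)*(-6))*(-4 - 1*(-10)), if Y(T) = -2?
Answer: 144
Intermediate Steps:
Q(O, B) = B + B**2 + O**2 - O (Q(O, B) = (O**2 + B**2) + (B - O) = (B**2 + O**2) + (B - O) = B + B**2 + O**2 - O)
o(S) = -4 - 2*S**2 + 2*S (o(S) = (1 + 1**2 + S**2 - S)*(-2) = (1 + 1 + S**2 - S)*(-2) = (2 + S**2 - S)*(-2) = -4 - 2*S**2 + 2*S)
(o(0)*(-6))*(-4 - 1*(-10)) = ((-4 - 2*0**2 + 2*0)*(-6))*(-4 - 1*(-10)) = ((-4 - 2*0 + 0)*(-6))*(-4 + 10) = ((-4 + 0 + 0)*(-6))*6 = -4*(-6)*6 = 24*6 = 144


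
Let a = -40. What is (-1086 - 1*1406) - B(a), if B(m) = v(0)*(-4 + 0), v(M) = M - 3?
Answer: -2504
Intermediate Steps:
v(M) = -3 + M
B(m) = 12 (B(m) = (-3 + 0)*(-4 + 0) = -3*(-4) = 12)
(-1086 - 1*1406) - B(a) = (-1086 - 1*1406) - 1*12 = (-1086 - 1406) - 12 = -2492 - 12 = -2504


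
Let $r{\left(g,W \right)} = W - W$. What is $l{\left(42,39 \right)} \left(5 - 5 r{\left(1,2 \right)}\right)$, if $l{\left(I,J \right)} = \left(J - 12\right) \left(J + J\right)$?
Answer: $10530$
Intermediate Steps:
$r{\left(g,W \right)} = 0$
$l{\left(I,J \right)} = 2 J \left(-12 + J\right)$ ($l{\left(I,J \right)} = \left(-12 + J\right) 2 J = 2 J \left(-12 + J\right)$)
$l{\left(42,39 \right)} \left(5 - 5 r{\left(1,2 \right)}\right) = 2 \cdot 39 \left(-12 + 39\right) \left(5 - 0\right) = 2 \cdot 39 \cdot 27 \left(5 + 0\right) = 2106 \cdot 5 = 10530$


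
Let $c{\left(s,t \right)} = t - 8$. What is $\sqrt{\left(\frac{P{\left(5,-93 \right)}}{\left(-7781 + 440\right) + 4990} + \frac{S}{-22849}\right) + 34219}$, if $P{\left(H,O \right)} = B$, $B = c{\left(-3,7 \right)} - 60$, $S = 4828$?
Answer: $\frac{7 \sqrt{2015155363876247042}}{53717999} \approx 184.98$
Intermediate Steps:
$c{\left(s,t \right)} = -8 + t$
$B = -61$ ($B = \left(-8 + 7\right) - 60 = -1 - 60 = -61$)
$P{\left(H,O \right)} = -61$
$\sqrt{\left(\frac{P{\left(5,-93 \right)}}{\left(-7781 + 440\right) + 4990} + \frac{S}{-22849}\right) + 34219} = \sqrt{\left(- \frac{61}{\left(-7781 + 440\right) + 4990} + \frac{4828}{-22849}\right) + 34219} = \sqrt{\left(- \frac{61}{-7341 + 4990} + 4828 \left(- \frac{1}{22849}\right)\right) + 34219} = \sqrt{\left(- \frac{61}{-2351} - \frac{4828}{22849}\right) + 34219} = \sqrt{\left(\left(-61\right) \left(- \frac{1}{2351}\right) - \frac{4828}{22849}\right) + 34219} = \sqrt{\left(\frac{61}{2351} - \frac{4828}{22849}\right) + 34219} = \sqrt{- \frac{9956839}{53717999} + 34219} = \sqrt{\frac{1838166250942}{53717999}} = \frac{7 \sqrt{2015155363876247042}}{53717999}$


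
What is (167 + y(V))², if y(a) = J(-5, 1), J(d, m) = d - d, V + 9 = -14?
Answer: 27889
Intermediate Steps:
V = -23 (V = -9 - 14 = -23)
J(d, m) = 0
y(a) = 0
(167 + y(V))² = (167 + 0)² = 167² = 27889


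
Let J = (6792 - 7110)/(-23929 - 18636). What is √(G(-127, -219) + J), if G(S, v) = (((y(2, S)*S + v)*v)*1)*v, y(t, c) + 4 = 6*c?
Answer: 71*√1673133203658045/42565 ≈ 68229.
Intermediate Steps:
y(t, c) = -4 + 6*c
G(S, v) = v²*(v + S*(-4 + 6*S)) (G(S, v) = ((((-4 + 6*S)*S + v)*v)*1)*v = (((S*(-4 + 6*S) + v)*v)*1)*v = (((v + S*(-4 + 6*S))*v)*1)*v = ((v*(v + S*(-4 + 6*S)))*1)*v = (v*(v + S*(-4 + 6*S)))*v = v²*(v + S*(-4 + 6*S)))
J = 318/42565 (J = -318/(-42565) = -318*(-1/42565) = 318/42565 ≈ 0.0074709)
√(G(-127, -219) + J) = √((-219)²*(-219 + 2*(-127)*(-2 + 3*(-127))) + 318/42565) = √(47961*(-219 + 2*(-127)*(-2 - 381)) + 318/42565) = √(47961*(-219 + 2*(-127)*(-383)) + 318/42565) = √(47961*(-219 + 97282) + 318/42565) = √(47961*97063 + 318/42565) = √(4655238543 + 318/42565) = √(198150228583113/42565) = 71*√1673133203658045/42565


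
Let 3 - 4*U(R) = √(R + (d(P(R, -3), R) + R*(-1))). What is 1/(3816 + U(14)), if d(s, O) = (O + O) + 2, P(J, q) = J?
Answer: 20356/77693753 + 4*√30/233081259 ≈ 0.00026210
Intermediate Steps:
d(s, O) = 2 + 2*O (d(s, O) = 2*O + 2 = 2 + 2*O)
U(R) = ¾ - √(2 + 2*R)/4 (U(R) = ¾ - √(R + ((2 + 2*R) + R*(-1)))/4 = ¾ - √(R + ((2 + 2*R) - R))/4 = ¾ - √(R + (2 + R))/4 = ¾ - √(2 + 2*R)/4)
1/(3816 + U(14)) = 1/(3816 + (¾ - √(2 + 2*14)/4)) = 1/(3816 + (¾ - √(2 + 28)/4)) = 1/(3816 + (¾ - √30/4)) = 1/(15267/4 - √30/4)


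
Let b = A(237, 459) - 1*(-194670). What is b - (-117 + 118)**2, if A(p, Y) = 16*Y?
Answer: 202013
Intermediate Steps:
b = 202014 (b = 16*459 - 1*(-194670) = 7344 + 194670 = 202014)
b - (-117 + 118)**2 = 202014 - (-117 + 118)**2 = 202014 - 1*1**2 = 202014 - 1*1 = 202014 - 1 = 202013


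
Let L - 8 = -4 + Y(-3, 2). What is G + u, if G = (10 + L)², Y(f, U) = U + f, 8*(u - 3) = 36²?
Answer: 334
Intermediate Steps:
u = 165 (u = 3 + (⅛)*36² = 3 + (⅛)*1296 = 3 + 162 = 165)
L = 3 (L = 8 + (-4 + (2 - 3)) = 8 + (-4 - 1) = 8 - 5 = 3)
G = 169 (G = (10 + 3)² = 13² = 169)
G + u = 169 + 165 = 334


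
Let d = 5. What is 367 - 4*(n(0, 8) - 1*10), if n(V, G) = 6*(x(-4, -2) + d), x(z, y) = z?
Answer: 383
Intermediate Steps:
n(V, G) = 6 (n(V, G) = 6*(-4 + 5) = 6*1 = 6)
367 - 4*(n(0, 8) - 1*10) = 367 - 4*(6 - 1*10) = 367 - 4*(6 - 10) = 367 - 4*(-4) = 367 + 16 = 383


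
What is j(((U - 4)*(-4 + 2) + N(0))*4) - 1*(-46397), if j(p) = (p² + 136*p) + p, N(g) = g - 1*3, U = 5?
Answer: 44057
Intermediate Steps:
N(g) = -3 + g (N(g) = g - 3 = -3 + g)
j(p) = p² + 137*p
j(((U - 4)*(-4 + 2) + N(0))*4) - 1*(-46397) = (((5 - 4)*(-4 + 2) + (-3 + 0))*4)*(137 + ((5 - 4)*(-4 + 2) + (-3 + 0))*4) - 1*(-46397) = ((1*(-2) - 3)*4)*(137 + (1*(-2) - 3)*4) + 46397 = ((-2 - 3)*4)*(137 + (-2 - 3)*4) + 46397 = (-5*4)*(137 - 5*4) + 46397 = -20*(137 - 20) + 46397 = -20*117 + 46397 = -2340 + 46397 = 44057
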